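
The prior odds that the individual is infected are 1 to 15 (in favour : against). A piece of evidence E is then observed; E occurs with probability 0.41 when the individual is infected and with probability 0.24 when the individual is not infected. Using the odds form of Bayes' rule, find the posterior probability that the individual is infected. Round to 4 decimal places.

Prior odds = 1/15 = 0.066667. In log-odds, ln(0.066667) = -2.7081.
Add log likelihood ratio: ln(1.7083) = 0.53552.
Posterior log-odds = -2.1725, so posterior odds = exp(-2.1725) = 0.11389. Converting, P(H|E) = 0.11389/1.1139 = 0.1022.

Posterior probability ≈ 0.1022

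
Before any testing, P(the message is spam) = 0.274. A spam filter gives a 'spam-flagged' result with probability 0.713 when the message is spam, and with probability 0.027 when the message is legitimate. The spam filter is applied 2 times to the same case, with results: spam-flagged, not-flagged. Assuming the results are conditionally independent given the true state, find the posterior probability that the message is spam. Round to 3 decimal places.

Let H be the event that the message is spam; start with P(H) = 0.274. P('spam-flagged'|H) = 0.713, P('spam-flagged'|¬H) = 0.027.
Update on result 1 ('spam-flagged'): P(H) ← 0.713·0.2740 / (0.713·0.2740 + 0.027·0.7260) = 0.19536/0.21496 = 0.9088.
Update on result 2 ('not-flagged'): P(H) ← 0.287·0.9088 / (0.287·0.9088 + 0.973·0.0912) = 0.26083/0.34955 = 0.7462.

Posterior P(H) ≈ 0.746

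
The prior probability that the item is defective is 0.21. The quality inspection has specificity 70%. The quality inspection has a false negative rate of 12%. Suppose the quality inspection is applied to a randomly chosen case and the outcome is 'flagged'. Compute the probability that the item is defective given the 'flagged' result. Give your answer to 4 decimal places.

Let H be the event that the item is defective. P(H) = 0.21, so P(¬H) = 0.79. With E the 'flagged' result, P(E|H) = 0.88 and P(E|¬H) = 0.3.
P(E) = 0.88·0.21 + 0.3·0.79 = 0.18480 + 0.23700 = 0.42180.
By Bayes' theorem, P(H|E) = 0.18480 / 0.42180 = 0.4381.

P(H | E) ≈ 0.4381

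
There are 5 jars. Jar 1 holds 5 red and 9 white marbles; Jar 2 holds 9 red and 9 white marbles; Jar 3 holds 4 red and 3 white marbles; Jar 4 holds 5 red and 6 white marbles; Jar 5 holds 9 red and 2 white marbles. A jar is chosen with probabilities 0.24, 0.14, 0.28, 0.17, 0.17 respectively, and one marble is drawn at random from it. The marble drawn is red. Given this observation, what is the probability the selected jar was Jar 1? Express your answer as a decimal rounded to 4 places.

P(red|Jar 1) = 0.3571; P(red|Jar 2) = 0.5; P(red|Jar 3) = 0.5714; P(red|Jar 4) = 0.4545; P(red|Jar 5) = 0.8182.
Prior × likelihood for each source: 0.24·0.3571=0.08571, 0.14·0.5=0.07000, 0.28·0.5714=0.1600, 0.17·0.4545=0.07727, 0.17·0.8182=0.1391. Summing gives P(red) = 0.53208.
P(Jar 1 | red) = 0.08571 / 0.53208 = 0.1611.

Posterior probability ≈ 0.1611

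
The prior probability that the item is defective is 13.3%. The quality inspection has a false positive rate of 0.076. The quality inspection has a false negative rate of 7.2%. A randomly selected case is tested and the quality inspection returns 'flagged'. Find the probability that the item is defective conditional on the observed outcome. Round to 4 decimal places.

Let H be the event that the item is defective. P(H) = 0.133, so P(¬H) = 0.867. With E the 'flagged' result, P(E|H) = 0.928 and P(E|¬H) = 0.076.
P(E) = 0.928·0.133 + 0.076·0.867 = 0.12342 + 0.065892 = 0.18932.
By Bayes' theorem, P(H|E) = 0.12342 / 0.18932 = 0.6519.

P(H | E) ≈ 0.6519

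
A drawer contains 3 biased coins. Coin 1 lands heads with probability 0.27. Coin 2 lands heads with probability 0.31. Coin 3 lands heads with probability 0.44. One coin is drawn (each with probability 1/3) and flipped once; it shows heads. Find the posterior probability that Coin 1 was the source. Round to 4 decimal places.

P(heads|C1) = 0.27; P(heads|C2) = 0.31; P(heads|C3) = 0.44.
Prior × likelihood for each source: 0.333333·0.27=0.09000, 0.333333·0.31=0.1033, 0.333333·0.44=0.1467. Summing gives P(heads) = 0.34000.
P(Coin 1 | heads) = 0.09000 / 0.34000 = 0.2647.

Posterior probability ≈ 0.2647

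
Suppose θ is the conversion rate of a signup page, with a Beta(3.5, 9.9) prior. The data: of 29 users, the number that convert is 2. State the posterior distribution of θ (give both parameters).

Observing 2 successes and 27 failures updates Beta(3.5, 9.9) by adding the success and failure counts to the two shape parameters: α = 3.5+2 = 5.5, β = 9.9+27 = 36.9.

Posterior: Beta(5.5, 36.9)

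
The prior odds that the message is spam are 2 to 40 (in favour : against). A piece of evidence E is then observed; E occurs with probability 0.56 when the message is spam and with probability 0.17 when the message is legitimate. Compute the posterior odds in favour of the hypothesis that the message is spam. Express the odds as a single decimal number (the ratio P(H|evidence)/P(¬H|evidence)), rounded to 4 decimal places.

Posterior odds ≈ 0.1647

Prior odds = 2/40 = 0.050000.
Likelihood ratio for E = 0.56/0.17 = 3.2941.
Posterior odds = prior odds × LR = 0.16471.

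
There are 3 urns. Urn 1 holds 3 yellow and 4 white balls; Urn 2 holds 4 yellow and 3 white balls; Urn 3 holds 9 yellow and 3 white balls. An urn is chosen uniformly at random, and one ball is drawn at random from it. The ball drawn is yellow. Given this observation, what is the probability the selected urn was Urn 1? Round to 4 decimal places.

Posterior probability ≈ 0.2449

Tabulate prior·likelihood by source: [1] prior 0.333333, lik 0.4286, product 0.1429; [2] prior 0.333333, lik 0.5714, product 0.1905; [3] prior 0.333333, lik 0.75, product 0.2500.
Normalizing constant = 0.58333; the posterior for Urn 1 is its product over the sum, 0.1429/0.58333 = 0.2449.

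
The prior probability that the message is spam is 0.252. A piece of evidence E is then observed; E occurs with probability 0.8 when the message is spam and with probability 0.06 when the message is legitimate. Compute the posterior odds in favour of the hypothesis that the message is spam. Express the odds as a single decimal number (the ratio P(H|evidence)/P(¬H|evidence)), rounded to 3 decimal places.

Posterior odds ≈ 4.492

Prior odds = 0.252/(1−0.252) = 0.33690.
Likelihood ratio for E = 0.8/0.06 = 13.333.
Posterior odds = prior odds × LR = 4.4920.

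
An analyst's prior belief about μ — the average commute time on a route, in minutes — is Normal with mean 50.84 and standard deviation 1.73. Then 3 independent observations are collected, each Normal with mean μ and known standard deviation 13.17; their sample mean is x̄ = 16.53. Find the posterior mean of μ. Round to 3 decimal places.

Prior precision 1/τ₀² = 1/1.73² = 0.334124; data precision n/σ² = 3/13.17² = 0.0172962.
Posterior precision = 0.334124 + 0.0172962 = 0.351420.
Posterior mean = (0.334124·50.84 + 0.0172962·16.53) / 0.351420 = 49.151.

Posterior mean ≈ 49.151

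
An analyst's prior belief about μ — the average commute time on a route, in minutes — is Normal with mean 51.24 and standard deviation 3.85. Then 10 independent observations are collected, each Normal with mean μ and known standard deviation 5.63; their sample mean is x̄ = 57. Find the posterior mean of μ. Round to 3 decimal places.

With known σ, the Normal prior is conjugate. Weight on the data is w = (n/σ²)/(n/σ² + 1/τ₀²) = 0.315488/(0.315488+0.0674650) = 0.82383.
Posterior mean = w·x̄ + (1−w)·μ₀ = 0.82383·57 + 0.17617·51.24 = 55.985.

Posterior mean ≈ 55.985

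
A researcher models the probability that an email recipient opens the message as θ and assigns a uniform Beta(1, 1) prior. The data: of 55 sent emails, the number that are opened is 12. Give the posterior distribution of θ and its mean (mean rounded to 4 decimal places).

Posterior: Beta(13, 44); mean ≈ 0.2281

The binomial likelihood is conjugate to the Beta prior: with 12 successes and 43 failures, the posterior is Beta(1+12, 1+43) = Beta(13, 44).
Posterior mean = α/(α+β) = 13/57 = 0.2281.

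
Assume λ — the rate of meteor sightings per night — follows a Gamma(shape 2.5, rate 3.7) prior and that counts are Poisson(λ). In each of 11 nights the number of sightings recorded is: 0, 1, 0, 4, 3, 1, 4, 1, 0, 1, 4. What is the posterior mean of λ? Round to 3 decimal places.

Total count ∑xᵢ = 19 over n = 11 nights.
Gamma is conjugate to the Poisson likelihood: posterior is Gamma(shape = 2.5+19 = 21.5, rate = 3.7+11 = 14.7).
E[λ | data] = 21.5/14.7 = 1.463.

Posterior mean ≈ 1.463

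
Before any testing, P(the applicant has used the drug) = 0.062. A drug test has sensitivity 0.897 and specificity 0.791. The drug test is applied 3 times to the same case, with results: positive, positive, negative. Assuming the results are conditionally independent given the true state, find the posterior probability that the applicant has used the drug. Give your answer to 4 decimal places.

Posterior P(H) ≈ 0.1368

Let H be the event that the applicant has used the drug; start with P(H) = 0.062. P('positive'|H) = 0.897, P('positive'|¬H) = 0.209.
Update on result 1 ('positive'): P(H) ← 0.897·0.0620 / (0.897·0.0620 + 0.209·0.9380) = 0.055614/0.25166 = 0.2210.
Update on result 2 ('positive'): P(H) ← 0.897·0.2210 / (0.897·0.2210 + 0.209·0.7790) = 0.19823/0.36104 = 0.5490.
Update on result 3 ('negative'): P(H) ← 0.103·0.5490 / (0.103·0.5490 + 0.791·0.4510) = 0.056552/0.41325 = 0.1368.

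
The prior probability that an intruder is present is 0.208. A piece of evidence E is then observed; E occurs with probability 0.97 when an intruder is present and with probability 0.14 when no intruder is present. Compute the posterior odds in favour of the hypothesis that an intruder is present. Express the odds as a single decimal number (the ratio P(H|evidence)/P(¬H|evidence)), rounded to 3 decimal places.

Posterior odds ≈ 1.820

Prior odds = 0.208/(1−0.208) = 0.26263. In log-odds, ln(0.26263) = -1.3370.
Add log likelihood ratio: ln(6.9286) = 1.9357.
Posterior log-odds = 0.59863, so posterior odds = exp(0.59863) = 1.8196.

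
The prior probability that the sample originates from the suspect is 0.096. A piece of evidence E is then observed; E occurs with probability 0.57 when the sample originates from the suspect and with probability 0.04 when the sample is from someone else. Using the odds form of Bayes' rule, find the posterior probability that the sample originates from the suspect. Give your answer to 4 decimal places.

Posterior probability ≈ 0.6021

Prior odds = 0.096/(1−0.096) = 0.10619. In log-odds, ln(0.10619) = -2.2425.
Add log likelihood ratio: ln(14.250) = 2.6568.
Posterior log-odds = 0.41428, so posterior odds = exp(0.41428) = 1.5133. Converting, P(H|E) = 1.5133/2.5133 = 0.6021.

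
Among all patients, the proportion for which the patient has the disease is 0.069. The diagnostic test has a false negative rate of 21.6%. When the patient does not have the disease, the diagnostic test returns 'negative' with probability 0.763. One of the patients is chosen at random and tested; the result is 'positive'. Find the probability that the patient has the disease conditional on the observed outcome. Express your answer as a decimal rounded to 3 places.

P(H | E) ≈ 0.197

Let H be the event that the patient has the disease. P(H) = 0.069, so P(¬H) = 0.931. With E the 'positive' result, P(E|H) = 0.784 and P(E|¬H) = 0.237.
P(E) = 0.784·0.069 + 0.237·0.931 = 0.054096 + 0.22065 = 0.27474.
By Bayes' theorem, P(H|E) = 0.054096 / 0.27474 = 0.197.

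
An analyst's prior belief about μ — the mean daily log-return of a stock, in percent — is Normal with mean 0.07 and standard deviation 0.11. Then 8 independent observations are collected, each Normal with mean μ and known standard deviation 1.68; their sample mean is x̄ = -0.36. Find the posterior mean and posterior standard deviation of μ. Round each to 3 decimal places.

Prior precision 1/τ₀² = 1/0.11² = 82.6446; data precision n/σ² = 8/1.68² = 2.83447.
Posterior precision = 82.6446 + 2.83447 = 85.4791, giving posterior SD = 1/√85.4791 = 0.108.
Posterior mean = (82.6446·0.07 + 2.83447·-0.36) / 85.4791 = 0.056.

Posterior mean ≈ 0.056; posterior SD ≈ 0.108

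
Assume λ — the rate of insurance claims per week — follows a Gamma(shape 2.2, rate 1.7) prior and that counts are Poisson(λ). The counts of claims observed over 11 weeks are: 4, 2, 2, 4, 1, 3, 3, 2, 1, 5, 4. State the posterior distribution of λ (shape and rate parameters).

Posterior: Gamma(shape=33.2, rate=12.7)

The Poisson likelihood adds the total count to the shape and the number of exposure periods to the rate. Here ∑xᵢ = 31 and n = 11, so shape 2.2→33.2 and rate 1.7→12.7.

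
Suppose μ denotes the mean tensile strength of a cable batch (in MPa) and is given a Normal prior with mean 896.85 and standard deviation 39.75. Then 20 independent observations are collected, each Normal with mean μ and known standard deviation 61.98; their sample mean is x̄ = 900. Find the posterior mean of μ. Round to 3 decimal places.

Posterior mean ≈ 899.659

Prior precision 1/τ₀² = 1/39.75² = 0.00063289; data precision n/σ² = 20/61.98² = 0.00520627.
Posterior precision = 0.00063289 + 0.00520627 = 0.00583916.
Posterior mean = (0.00063289·896.85 + 0.00520627·900) / 0.00583916 = 899.659.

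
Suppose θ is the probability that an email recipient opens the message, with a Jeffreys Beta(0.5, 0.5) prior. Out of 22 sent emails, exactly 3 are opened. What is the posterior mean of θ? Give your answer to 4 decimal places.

Posterior mean ≈ 0.1522

The binomial likelihood is conjugate to the Beta prior: with 3 successes and 19 failures, the posterior is Beta(0.5+3, 0.5+19) = Beta(3.5, 19.5).
E[θ | data] = 3.5/(3.5+19.5) = 0.1522.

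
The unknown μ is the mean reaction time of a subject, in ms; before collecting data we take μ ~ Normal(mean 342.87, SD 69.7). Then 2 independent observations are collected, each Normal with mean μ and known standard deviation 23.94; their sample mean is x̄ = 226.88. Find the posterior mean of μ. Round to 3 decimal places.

Posterior mean ≈ 233.341

With known σ, the Normal prior is conjugate. Weight on the data is w = (n/σ²)/(n/σ² + 1/τ₀²) = 0.00348965/(0.00348965+0.00020584) = 0.94430.
Posterior mean = w·x̄ + (1−w)·μ₀ = 0.94430·226.88 + 0.055701·342.87 = 233.341.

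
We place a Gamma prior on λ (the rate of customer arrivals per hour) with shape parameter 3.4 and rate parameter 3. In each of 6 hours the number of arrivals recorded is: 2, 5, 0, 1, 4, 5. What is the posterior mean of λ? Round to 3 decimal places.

Total count ∑xᵢ = 17 over n = 6 hours.
Gamma is conjugate to the Poisson likelihood: posterior is Gamma(shape = 3.4+17 = 20.4, rate = 3+6 = 9).
E[λ | data] = 20.4/9 = 2.267.

Posterior mean ≈ 2.267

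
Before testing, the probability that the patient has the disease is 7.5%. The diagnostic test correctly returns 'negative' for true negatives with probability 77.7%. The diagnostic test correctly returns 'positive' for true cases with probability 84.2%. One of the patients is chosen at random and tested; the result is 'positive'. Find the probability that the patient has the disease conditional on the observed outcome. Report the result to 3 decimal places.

Write H for 'the patient has the disease'. Prior odds H:¬H = 0.075/0.925 = 0.081081. For the 'positive' outcome, the likelihood ratio is 0.842/0.223 = 3.7758.
Posterior odds = 0.081081 × 3.7758 = 0.30614, so P(H|E) = 0.30614/(1+0.30614) = 0.234.

P(H | E) ≈ 0.234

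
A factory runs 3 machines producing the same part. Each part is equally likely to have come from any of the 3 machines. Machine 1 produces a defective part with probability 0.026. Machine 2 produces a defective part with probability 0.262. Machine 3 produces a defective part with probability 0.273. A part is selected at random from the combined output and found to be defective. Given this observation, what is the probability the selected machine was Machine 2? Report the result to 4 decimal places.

Posterior probability ≈ 0.4670

P(defective|M1) = 0.026; P(defective|M2) = 0.262; P(defective|M3) = 0.273.
Prior × likelihood for each source: 0.333333·0.026=0.008667, 0.333333·0.262=0.08733, 0.333333·0.273=0.09100. Summing gives P(defective) = 0.18700.
P(Machine 2 | defective) = 0.08733 / 0.18700 = 0.4670.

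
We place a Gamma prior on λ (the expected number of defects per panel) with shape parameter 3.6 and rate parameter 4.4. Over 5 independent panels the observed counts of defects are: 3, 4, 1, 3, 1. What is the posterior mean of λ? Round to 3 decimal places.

Posterior mean ≈ 1.660

The Poisson likelihood adds the total count to the shape and the number of exposure periods to the rate. Here ∑xᵢ = 12 and n = 5, so shape 3.6→15.6 and rate 4.4→9.4.
E[λ | data] = 15.6/9.4 = 1.660.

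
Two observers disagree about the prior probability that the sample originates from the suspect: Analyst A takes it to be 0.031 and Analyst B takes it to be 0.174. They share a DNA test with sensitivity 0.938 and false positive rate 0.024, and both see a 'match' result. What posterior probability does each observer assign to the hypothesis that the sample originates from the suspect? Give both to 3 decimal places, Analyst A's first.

The likelihood ratio for a 'match' result is 0.938/0.024 = 39.083.
Analyst A: prior odds 0.031/0.969 = 0.031992; posterior odds 1.2503; posterior probability 0.556.
Analyst B: prior odds 0.174/0.826 = 0.21065; posterior odds 8.2331; posterior probability 0.892.

Analyst A: 0.556; Analyst B: 0.892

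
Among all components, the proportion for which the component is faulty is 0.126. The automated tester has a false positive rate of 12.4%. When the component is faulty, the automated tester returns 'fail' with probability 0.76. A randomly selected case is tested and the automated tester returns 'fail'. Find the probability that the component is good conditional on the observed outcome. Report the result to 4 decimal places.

Write H for 'the component is faulty'. Prior odds H:¬H = 0.126/0.874 = 0.14416. For the 'fail' outcome, the likelihood ratio is 0.76/0.124 = 6.1290.
Posterior odds = 0.14416 × 6.1290 = 0.88359, so P(H|E) = 0.88359/(1+0.88359) = 0.4691. Then P(¬H|E) = 1 − 0.4691 = 0.5309.

P(¬H | E) ≈ 0.5309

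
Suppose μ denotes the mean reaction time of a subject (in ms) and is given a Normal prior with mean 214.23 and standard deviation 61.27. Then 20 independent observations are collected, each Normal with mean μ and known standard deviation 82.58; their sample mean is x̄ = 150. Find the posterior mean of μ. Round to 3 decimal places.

Prior precision 1/τ₀² = 1/61.27² = 0.00026638; data precision n/σ² = 20/82.58² = 0.00293279.
Posterior precision = 0.00026638 + 0.00293279 = 0.00319917.
Posterior mean = (0.00026638·214.23 + 0.00293279·150) / 0.00319917 = 155.348.

Posterior mean ≈ 155.348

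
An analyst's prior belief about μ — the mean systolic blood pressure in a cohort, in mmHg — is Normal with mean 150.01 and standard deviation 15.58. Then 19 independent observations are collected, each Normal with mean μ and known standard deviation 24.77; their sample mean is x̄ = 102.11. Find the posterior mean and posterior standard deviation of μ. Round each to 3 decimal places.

With known σ, the Normal prior is conjugate. Weight on the data is w = (n/σ²)/(n/σ² + 1/τ₀²) = 0.0309672/(0.0309672+0.00411970) = 0.88259.
Posterior mean = w·x̄ + (1−w)·μ₀ = 0.88259·102.11 + 0.11741·150.01 = 107.734. Posterior variance = 1/(0.0309672+0.00411970) = 28.5007, so SD = 5.339.

Posterior mean ≈ 107.734; posterior SD ≈ 5.339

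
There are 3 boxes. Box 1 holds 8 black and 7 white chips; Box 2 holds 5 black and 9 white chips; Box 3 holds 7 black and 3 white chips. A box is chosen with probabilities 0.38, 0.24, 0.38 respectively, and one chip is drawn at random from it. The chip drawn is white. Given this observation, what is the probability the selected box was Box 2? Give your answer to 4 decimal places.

P(white|Box 1) = 0.4667; P(white|Box 2) = 0.6429; P(white|Box 3) = 0.3.
Prior × likelihood for each source: 0.38·0.4667=0.1773, 0.24·0.6429=0.1543, 0.38·0.3=0.1140. Summing gives P(white) = 0.44562.
P(Box 2 | white) = 0.1543 / 0.44562 = 0.3462.

Posterior probability ≈ 0.3462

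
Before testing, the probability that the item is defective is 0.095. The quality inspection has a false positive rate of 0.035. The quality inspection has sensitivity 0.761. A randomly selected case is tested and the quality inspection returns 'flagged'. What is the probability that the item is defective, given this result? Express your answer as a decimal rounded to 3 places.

P(H | E) ≈ 0.695

Let H be the event that the item is defective. P(H) = 0.095, so P(¬H) = 0.905. With E the 'flagged' result, P(E|H) = 0.761 and P(E|¬H) = 0.035.
P(E) = 0.761·0.095 + 0.035·0.905 = 0.072295 + 0.031675 = 0.10397.
By Bayes' theorem, P(H|E) = 0.072295 / 0.10397 = 0.695.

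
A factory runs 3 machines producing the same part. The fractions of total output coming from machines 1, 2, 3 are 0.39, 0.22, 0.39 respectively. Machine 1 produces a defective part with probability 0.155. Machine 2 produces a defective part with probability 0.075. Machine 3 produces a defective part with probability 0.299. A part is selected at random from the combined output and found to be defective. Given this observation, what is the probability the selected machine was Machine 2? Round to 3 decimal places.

Posterior probability ≈ 0.085

P(defective|M1) = 0.155; P(defective|M2) = 0.075; P(defective|M3) = 0.299.
Prior × likelihood for each source: 0.39·0.155=0.06045, 0.22·0.075=0.01650, 0.39·0.299=0.1166. Summing gives P(defective) = 0.19356.
P(Machine 2 | defective) = 0.01650 / 0.19356 = 0.085.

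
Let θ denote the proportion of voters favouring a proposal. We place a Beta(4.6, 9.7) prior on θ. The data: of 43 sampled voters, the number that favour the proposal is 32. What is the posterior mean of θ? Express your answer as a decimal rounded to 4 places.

Posterior mean ≈ 0.6387

The binomial likelihood is conjugate to the Beta prior: with 32 successes and 11 failures, the posterior is Beta(4.6+32, 9.7+11) = Beta(36.6, 20.7).
Posterior mean = α/(α+β) = 36.6/57.3 = 0.6387.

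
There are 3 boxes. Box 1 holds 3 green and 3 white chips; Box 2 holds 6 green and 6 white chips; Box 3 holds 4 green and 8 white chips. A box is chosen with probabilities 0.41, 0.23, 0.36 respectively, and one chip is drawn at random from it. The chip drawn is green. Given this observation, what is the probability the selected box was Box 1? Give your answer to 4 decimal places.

P(green|Box 1) = 0.5; P(green|Box 2) = 0.5; P(green|Box 3) = 0.3333.
Prior × likelihood for each source: 0.41·0.5=0.2050, 0.23·0.5=0.1150, 0.36·0.3333=0.1200. Summing gives P(green) = 0.44000.
P(Box 1 | green) = 0.2050 / 0.44000 = 0.4659.

Posterior probability ≈ 0.4659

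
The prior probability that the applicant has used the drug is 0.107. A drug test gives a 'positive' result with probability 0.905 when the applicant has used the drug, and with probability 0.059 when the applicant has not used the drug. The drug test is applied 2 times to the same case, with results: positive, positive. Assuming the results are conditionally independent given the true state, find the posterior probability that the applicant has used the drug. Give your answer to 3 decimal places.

Posterior P(H) ≈ 0.966

With H the event that the applicant has used the drug, the joint likelihood of the observed sequence is P(data|H) = 0.905·0.905 = 0.81903 and P(data|¬H) = 0.059·0.059 = 0.0034810.
Bayes: P(H|data) = 0.107·0.81903 / (0.107·0.81903 + 0.893·0.0034810) = 0.087636/0.090744 = 0.9657.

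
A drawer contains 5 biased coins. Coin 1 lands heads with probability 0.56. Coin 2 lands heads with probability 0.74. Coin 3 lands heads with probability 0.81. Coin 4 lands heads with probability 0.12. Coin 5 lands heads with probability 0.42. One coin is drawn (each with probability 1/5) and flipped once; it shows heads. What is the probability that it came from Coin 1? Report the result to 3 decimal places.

Posterior probability ≈ 0.211

Tabulate prior·likelihood by source: [1] prior 0.2, lik 0.56, product 0.1120; [2] prior 0.2, lik 0.74, product 0.1480; [3] prior 0.2, lik 0.81, product 0.1620; [4] prior 0.2, lik 0.12, product 0.02400; [5] prior 0.2, lik 0.42, product 0.08400.
Normalizing constant = 0.53000; the posterior for Coin 1 is its product over the sum, 0.1120/0.53000 = 0.211.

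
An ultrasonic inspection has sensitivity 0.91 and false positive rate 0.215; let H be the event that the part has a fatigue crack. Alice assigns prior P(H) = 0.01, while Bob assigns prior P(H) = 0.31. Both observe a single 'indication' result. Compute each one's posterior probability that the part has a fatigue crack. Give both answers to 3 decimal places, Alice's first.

P('+'|H) = 0.91, P('+'|¬H) = 0.215.
Alice: numerator 0.91·0.01 = 0.0091000; evidence = 0.0091000+0.215·0.99 = 0.22195; posterior = 0.041.
Bob: numerator 0.91·0.31 = 0.28210; evidence = 0.28210+0.215·0.69 = 0.43045; posterior = 0.655.

Alice: 0.041; Bob: 0.655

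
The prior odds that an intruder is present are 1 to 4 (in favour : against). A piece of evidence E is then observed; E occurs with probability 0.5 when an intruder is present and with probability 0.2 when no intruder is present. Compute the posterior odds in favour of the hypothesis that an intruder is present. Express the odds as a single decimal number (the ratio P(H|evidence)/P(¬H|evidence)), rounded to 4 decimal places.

Posterior odds ≈ 0.6250

Prior odds = 1/4 = 0.25000. In log-odds, ln(0.25000) = -1.3863.
Add log likelihood ratio: ln(2.5000) = 0.91629.
Posterior log-odds = -0.47000, so posterior odds = exp(-0.47000) = 0.62500.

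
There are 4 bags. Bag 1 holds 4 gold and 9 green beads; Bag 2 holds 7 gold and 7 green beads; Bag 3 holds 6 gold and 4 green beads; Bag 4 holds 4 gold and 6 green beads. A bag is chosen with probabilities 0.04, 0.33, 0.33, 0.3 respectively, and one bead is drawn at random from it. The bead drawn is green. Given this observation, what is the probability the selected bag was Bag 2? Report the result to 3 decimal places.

Tabulate prior·likelihood by source: [1] prior 0.04, lik 0.6923, product 0.02769; [2] prior 0.33, lik 0.5, product 0.1650; [3] prior 0.33, lik 0.4, product 0.1320; [4] prior 0.3, lik 0.6, product 0.1800.
Normalizing constant = 0.50469; the posterior for Bag 2 is its product over the sum, 0.1650/0.50469 = 0.327.

Posterior probability ≈ 0.327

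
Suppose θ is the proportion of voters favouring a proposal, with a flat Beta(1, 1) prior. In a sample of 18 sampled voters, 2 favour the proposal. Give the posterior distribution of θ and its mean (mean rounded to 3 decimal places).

Posterior: Beta(3, 17); mean ≈ 0.150

Observing 2 successes and 16 failures updates Beta(1, 1) by adding the success and failure counts to the two shape parameters: α = 1+2 = 3, β = 1+16 = 17.
Posterior mean = α/(α+β) = 3/20 = 0.150.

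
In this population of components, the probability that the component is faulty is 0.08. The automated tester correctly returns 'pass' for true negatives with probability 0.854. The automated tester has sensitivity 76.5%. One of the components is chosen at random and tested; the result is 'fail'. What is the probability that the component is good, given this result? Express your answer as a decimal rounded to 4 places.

Let H be the event that the component is faulty. P(H) = 0.08, so P(¬H) = 0.92. With E the 'fail' result, P(E|H) = 0.765 and P(E|¬H) = 0.146.
P(E) = 0.765·0.08 + 0.146·0.92 = 0.061200 + 0.13432 = 0.19552.
By Bayes' theorem, P(H|E) = 0.061200 / 0.19552 = 0.3130. Hence P(¬H|E) = 1 − 0.3130 = 0.6870.

P(¬H | E) ≈ 0.6870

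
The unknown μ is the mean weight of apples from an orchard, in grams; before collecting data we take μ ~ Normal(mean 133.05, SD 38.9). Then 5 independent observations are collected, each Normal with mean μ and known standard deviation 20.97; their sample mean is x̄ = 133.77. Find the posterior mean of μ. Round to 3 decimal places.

Posterior mean ≈ 133.730

With known σ, the Normal prior is conjugate. Weight on the data is w = (n/σ²)/(n/σ² + 1/τ₀²) = 0.0113703/(0.0113703+0.00066085) = 0.94507.
Posterior mean = w·x̄ + (1−w)·μ₀ = 0.94507·133.77 + 0.054928·133.05 = 133.730.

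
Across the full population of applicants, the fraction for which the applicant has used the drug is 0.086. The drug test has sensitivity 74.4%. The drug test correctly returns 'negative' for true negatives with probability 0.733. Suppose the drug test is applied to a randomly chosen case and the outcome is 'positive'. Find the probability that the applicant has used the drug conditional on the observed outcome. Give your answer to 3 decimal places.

Write H for 'the applicant has used the drug'. Prior odds H:¬H = 0.086/0.914 = 0.094092. For the 'positive' outcome, the likelihood ratio is 0.744/0.267 = 2.7865.
Posterior odds = 0.094092 × 2.7865 = 0.26219, so P(H|E) = 0.26219/(1+0.26219) = 0.208.

P(H | E) ≈ 0.208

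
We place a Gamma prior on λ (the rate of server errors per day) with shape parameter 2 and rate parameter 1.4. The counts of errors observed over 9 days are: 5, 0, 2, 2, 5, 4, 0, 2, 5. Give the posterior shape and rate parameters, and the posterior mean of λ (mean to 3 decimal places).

Total count ∑xᵢ = 25 over n = 9 days.
Gamma is conjugate to the Poisson likelihood: posterior is Gamma(shape = 2+25 = 27, rate = 1.4+9 = 10.4).
E[λ | data] = 27/10.4 = 2.596.

Posterior: Gamma(shape=27, rate=10.4); mean ≈ 2.596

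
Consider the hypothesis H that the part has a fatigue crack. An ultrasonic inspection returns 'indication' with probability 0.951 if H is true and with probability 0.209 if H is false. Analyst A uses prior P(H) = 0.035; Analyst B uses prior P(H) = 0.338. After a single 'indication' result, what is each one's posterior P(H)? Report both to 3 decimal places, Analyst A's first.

The likelihood ratio for an 'indication' result is 0.951/0.209 = 4.5502.
Analyst A: prior odds 0.035/0.965 = 0.036269; posterior odds 0.16503; posterior probability 0.142.
Analyst B: prior odds 0.338/0.662 = 0.51057; posterior odds 2.3232; posterior probability 0.699.

Analyst A: 0.142; Analyst B: 0.699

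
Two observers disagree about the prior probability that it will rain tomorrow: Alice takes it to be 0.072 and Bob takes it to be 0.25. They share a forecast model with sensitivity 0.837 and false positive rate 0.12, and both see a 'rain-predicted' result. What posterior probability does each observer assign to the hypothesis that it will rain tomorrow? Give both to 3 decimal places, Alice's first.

Alice: 0.351; Bob: 0.699

The likelihood ratio for a 'rain-predicted' result is 0.837/0.12 = 6.9750.
Alice: prior odds 0.072/0.928 = 0.077586; posterior odds 0.54116; posterior probability 0.351.
Bob: prior odds 0.25/0.75 = 0.33333; posterior odds 2.3250; posterior probability 0.699.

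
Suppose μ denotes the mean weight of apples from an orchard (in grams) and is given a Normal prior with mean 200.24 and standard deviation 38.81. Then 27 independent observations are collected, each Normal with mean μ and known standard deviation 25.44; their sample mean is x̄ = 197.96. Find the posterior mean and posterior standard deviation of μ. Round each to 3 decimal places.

Posterior mean ≈ 197.996; posterior SD ≈ 4.857

Prior precision 1/τ₀² = 1/38.81² = 0.00066392; data precision n/σ² = 27/25.44² = 0.0417186.
Posterior precision = 0.00066392 + 0.0417186 = 0.0423825, giving posterior SD = 1/√0.0423825 = 4.857.
Posterior mean = (0.00066392·200.24 + 0.0417186·197.96) / 0.0423825 = 197.996.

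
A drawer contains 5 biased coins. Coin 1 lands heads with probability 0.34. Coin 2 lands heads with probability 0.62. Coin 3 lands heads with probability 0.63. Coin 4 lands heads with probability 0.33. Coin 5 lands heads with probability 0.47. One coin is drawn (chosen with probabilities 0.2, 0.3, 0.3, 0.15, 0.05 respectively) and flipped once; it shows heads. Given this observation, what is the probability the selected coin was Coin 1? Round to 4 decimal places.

Tabulate prior·likelihood by source: [1] prior 0.2, lik 0.34, product 0.06800; [2] prior 0.3, lik 0.62, product 0.1860; [3] prior 0.3, lik 0.63, product 0.1890; [4] prior 0.15, lik 0.33, product 0.04950; [5] prior 0.05, lik 0.47, product 0.02350.
Normalizing constant = 0.51600; the posterior for Coin 1 is its product over the sum, 0.06800/0.51600 = 0.1318.

Posterior probability ≈ 0.1318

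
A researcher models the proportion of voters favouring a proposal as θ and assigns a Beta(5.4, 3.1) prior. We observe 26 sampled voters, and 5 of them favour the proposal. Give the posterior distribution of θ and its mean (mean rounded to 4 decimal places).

Observing 5 successes and 21 failures updates Beta(5.4, 3.1) by adding the success and failure counts to the two shape parameters: α = 5.4+5 = 10.4, β = 3.1+21 = 24.1.
Posterior mean = α/(α+β) = 10.4/34.5 = 0.3014.

Posterior: Beta(10.4, 24.1); mean ≈ 0.3014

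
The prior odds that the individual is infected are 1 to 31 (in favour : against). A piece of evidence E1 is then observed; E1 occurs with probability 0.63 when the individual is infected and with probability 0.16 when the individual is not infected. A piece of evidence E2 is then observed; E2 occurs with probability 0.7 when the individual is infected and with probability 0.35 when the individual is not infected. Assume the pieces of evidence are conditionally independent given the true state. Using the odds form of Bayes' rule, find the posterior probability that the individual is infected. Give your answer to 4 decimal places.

Posterior probability ≈ 0.2026

Prior odds = 1/31 = 0.032258.
Likelihood ratio for E1 = 0.63/0.16 = 3.9375.
Likelihood ratio for E2 = 0.7/0.35 = 2.0000.
Posterior odds = prior odds × LR₁ × LR₂ = 0.25403.
Posterior probability = odds/(1+odds) = 0.25403/1.2540 = 0.2026.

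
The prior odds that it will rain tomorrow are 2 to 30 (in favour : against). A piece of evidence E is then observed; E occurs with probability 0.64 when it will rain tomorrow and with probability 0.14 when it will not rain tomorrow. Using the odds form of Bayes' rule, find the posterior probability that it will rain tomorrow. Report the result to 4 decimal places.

Posterior probability ≈ 0.2336

Prior odds = 2/30 = 0.066667. In log-odds, ln(0.066667) = -2.7081.
Add log likelihood ratio: ln(4.5714) = 1.5198.
Posterior log-odds = -1.1882, so posterior odds = exp(-1.1882) = 0.30476. Converting, P(H|E) = 0.30476/1.3048 = 0.2336.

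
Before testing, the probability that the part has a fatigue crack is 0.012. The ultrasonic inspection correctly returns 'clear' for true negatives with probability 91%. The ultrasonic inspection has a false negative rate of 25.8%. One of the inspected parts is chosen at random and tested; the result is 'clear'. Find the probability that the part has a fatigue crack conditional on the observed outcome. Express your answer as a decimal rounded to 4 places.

P(H | E) ≈ 0.0034

Let H be the event that the part has a fatigue crack. P(H) = 0.012, so P(¬H) = 0.988. With E the 'clear' result, P(E|H) = 0.258 and P(E|¬H) = 0.91.
P(E) = 0.258·0.012 + 0.91·0.988 = 0.0030960 + 0.89908 = 0.90218.
By Bayes' theorem, P(H|E) = 0.0030960 / 0.90218 = 0.0034.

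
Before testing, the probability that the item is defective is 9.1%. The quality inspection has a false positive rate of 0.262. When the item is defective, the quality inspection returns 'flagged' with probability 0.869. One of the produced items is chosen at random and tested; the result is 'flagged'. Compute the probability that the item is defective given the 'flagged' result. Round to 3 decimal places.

Write H for 'the item is defective'. Prior odds H:¬H = 0.091/0.909 = 0.10011. For the 'flagged' outcome, the likelihood ratio is 0.869/0.262 = 3.3168.
Posterior odds = 0.10011 × 3.3168 = 0.33204, so P(H|E) = 0.33204/(1+0.33204) = 0.249.

P(H | E) ≈ 0.249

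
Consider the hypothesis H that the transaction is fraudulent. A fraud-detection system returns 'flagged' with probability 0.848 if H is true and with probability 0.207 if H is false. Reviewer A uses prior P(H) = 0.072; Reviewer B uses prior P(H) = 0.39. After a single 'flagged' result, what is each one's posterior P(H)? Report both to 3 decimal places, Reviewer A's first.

Reviewer A: 0.241; Reviewer B: 0.724

The likelihood ratio for a 'flagged' result is 0.848/0.207 = 4.0966.
Reviewer A: prior odds 0.072/0.928 = 0.077586; posterior odds 0.31784; posterior probability 0.241.
Reviewer B: prior odds 0.39/0.61 = 0.63934; posterior odds 2.6191; posterior probability 0.724.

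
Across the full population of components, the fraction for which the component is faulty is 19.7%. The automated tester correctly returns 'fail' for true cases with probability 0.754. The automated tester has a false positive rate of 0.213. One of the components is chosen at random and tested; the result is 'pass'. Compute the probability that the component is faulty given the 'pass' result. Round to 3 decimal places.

P(H | E) ≈ 0.071

Let H be the event that the component is faulty. P(H) = 0.197, so P(¬H) = 0.803. With E the 'pass' result, P(E|H) = 0.246 and P(E|¬H) = 0.787.
P(E) = 0.246·0.197 + 0.787·0.803 = 0.048462 + 0.63196 = 0.68042.
By Bayes' theorem, P(H|E) = 0.048462 / 0.68042 = 0.071.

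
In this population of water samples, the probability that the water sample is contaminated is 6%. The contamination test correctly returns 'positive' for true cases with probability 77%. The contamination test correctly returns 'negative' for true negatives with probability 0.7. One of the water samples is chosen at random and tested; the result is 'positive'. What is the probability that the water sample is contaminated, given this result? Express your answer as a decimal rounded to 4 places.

P(H | E) ≈ 0.1408

Write H for 'the water sample is contaminated'. Prior odds H:¬H = 0.06/0.94 = 0.063830. For the 'positive' outcome, the likelihood ratio is 0.77/0.3 = 2.5667.
Posterior odds = 0.063830 × 2.5667 = 0.16383, so P(H|E) = 0.16383/(1+0.16383) = 0.1408.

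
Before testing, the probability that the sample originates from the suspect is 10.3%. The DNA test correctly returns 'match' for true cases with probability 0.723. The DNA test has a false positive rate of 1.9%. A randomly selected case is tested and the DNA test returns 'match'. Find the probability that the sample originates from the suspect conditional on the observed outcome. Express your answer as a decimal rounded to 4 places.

Let H be the event that the sample originates from the suspect. P(H) = 0.103, so P(¬H) = 0.897. With E the 'match' result, P(E|H) = 0.723 and P(E|¬H) = 0.019.
P(E) = 0.723·0.103 + 0.019·0.897 = 0.074469 + 0.017043 = 0.091512.
By Bayes' theorem, P(H|E) = 0.074469 / 0.091512 = 0.8138.

P(H | E) ≈ 0.8138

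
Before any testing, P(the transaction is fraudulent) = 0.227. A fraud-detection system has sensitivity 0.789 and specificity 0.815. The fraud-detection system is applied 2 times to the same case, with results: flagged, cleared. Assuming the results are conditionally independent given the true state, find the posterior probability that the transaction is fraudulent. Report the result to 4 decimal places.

Posterior P(H) ≈ 0.2449

With H the event that the transaction is fraudulent, the joint likelihood of the observed sequence is P(data|H) = 0.789·0.211 = 0.16648 and P(data|¬H) = 0.185·0.815 = 0.15077.
Bayes: P(H|data) = 0.227·0.16648 / (0.227·0.16648 + 0.773·0.15077) = 0.037791/0.15434 = 0.2449.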